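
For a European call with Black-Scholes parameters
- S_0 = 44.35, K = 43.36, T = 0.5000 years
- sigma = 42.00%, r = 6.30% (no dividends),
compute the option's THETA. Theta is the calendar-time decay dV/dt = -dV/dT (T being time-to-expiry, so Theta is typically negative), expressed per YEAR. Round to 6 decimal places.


Answer: Theta = -6.334124

Derivation:
d1 = 0.3305736042; d2 = 0.0335887561
phi(d1) = 0.3777291075; exp(-qT) = 1.0000000000; exp(-rT) = 0.9689909565
Theta = -S*exp(-qT)*phi(d1)*sigma/(2*sqrt(T)) - r*K*exp(-rT)*N(d2) + q*S*exp(-qT)*N(d1)
N(d1) = 0.6295167065; N(d2) = 0.5133974557; sqrt(T) = 0.7071067812
Term 1 = -44.3500 * 1.0000000000 * 0.3777291075 * 0.4200 / (2 * 0.7071067812) = -4.9751750885
Term 2 = -0.0630 * 43.3600 * 0.9689909565 * 0.5133974557 = -1.3589493144
Term 3 = 0 (no dividend yield, q = 0)
Theta = -4.9751750885 + (-1.3589493144) + (0.0000000000) = -6.334124


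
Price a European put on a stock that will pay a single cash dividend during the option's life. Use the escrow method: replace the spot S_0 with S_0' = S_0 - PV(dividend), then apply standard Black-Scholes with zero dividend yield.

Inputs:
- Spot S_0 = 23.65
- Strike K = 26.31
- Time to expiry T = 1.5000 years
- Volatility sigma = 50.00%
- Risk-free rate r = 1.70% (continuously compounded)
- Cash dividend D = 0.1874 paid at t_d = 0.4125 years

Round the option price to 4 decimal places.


PV(D) = D * exp(-r * t_d) = 0.1874 * 0.99301203 = 0.18609045
S_0' = S_0 - PV(D) = 23.6500 - 0.18609045 = 23.46390955
d1 = (ln(S_0'/K) + (r + sigma^2/2)*T) / (sigma*sqrt(T)) = 0.16087331
d2 = d1 - sigma*sqrt(T) = -0.45149912
exp(-rT) = 0.97482238
N(-d1) = 0.43609659; N(-d2) = 0.67418507
P = K * exp(-rT) * N(-d2) - S_0' * N(-d1) = 26.3100 * 0.97482238 * 0.67418507 - 23.46390955 * 0.43609659 = 7.0587

Answer: Price = 7.0587


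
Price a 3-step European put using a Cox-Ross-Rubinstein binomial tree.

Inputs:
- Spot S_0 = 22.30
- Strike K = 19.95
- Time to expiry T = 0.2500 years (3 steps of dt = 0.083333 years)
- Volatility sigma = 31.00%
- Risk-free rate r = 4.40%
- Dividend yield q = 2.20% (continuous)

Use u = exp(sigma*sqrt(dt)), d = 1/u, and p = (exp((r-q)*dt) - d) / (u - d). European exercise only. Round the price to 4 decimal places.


dt = T/N = 0.083333
u = exp(sigma*sqrt(dt)) = 1.093616; d = 1/u = 0.914398
p = (exp((r-q)*dt) - d) / (u - d) = 0.487882
Discount per step: exp(-r*dt) = 0.996340
Stock lattice S(k, i) with i counting down-moves:
  k=0: S(0,0) = 22.3000
  k=1: S(1,0) = 24.3876; S(1,1) = 20.3911
  k=2: S(2,0) = 26.6707; S(2,1) = 22.3000; S(2,2) = 18.6456
  k=3: S(3,0) = 29.1675; S(3,1) = 24.3876; S(3,2) = 20.3911; S(3,3) = 17.0495
Terminal payoffs V(N, i) = max(K - S_T, 0):
  V(3,0) = 0.000000; V(3,1) = 0.000000; V(3,2) = 0.000000; V(3,3) = 2.900535
Backward induction: V(k, i) = exp(-r*dt) * [p * V(k+1, i) + (1-p) * V(k+1, i+1)].
  V(2,0) = exp(-r*dt) * [p*0.000000 + (1-p)*0.000000] = 0.000000
  V(2,1) = exp(-r*dt) * [p*0.000000 + (1-p)*0.000000] = 0.000000
  V(2,2) = exp(-r*dt) * [p*0.000000 + (1-p)*2.900535] = 1.479981
  V(1,0) = exp(-r*dt) * [p*0.000000 + (1-p)*0.000000] = 0.000000
  V(1,1) = exp(-r*dt) * [p*0.000000 + (1-p)*1.479981] = 0.755151
  V(0,0) = exp(-r*dt) * [p*0.000000 + (1-p)*0.755151] = 0.385312

Answer: Price = V(0,0) = 0.3853


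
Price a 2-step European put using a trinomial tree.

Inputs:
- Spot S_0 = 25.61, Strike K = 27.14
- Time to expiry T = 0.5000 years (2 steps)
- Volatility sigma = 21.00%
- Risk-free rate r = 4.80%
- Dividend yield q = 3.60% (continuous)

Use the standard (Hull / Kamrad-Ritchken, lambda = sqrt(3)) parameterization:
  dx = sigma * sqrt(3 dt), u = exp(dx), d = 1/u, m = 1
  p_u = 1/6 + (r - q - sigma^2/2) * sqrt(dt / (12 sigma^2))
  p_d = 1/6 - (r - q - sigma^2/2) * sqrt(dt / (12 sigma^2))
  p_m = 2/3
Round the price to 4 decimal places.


dt = T/N = 0.250000; dx = sigma*sqrt(3*dt) = 0.181865
u = exp(dx) = 1.199453; d = 1/u = 0.833714
p_u = 0.159759, p_m = 0.666667, p_d = 0.173574
Discount per step: exp(-r*dt) = 0.988072
Stock lattice S(k, j) with j the centered position index:
  k=0: S(0,+0) = 25.6100
  k=1: S(1,-1) = 21.3514; S(1,+0) = 25.6100; S(1,+1) = 30.7180
  k=2: S(2,-2) = 17.8010; S(2,-1) = 21.3514; S(2,+0) = 25.6100; S(2,+1) = 30.7180; S(2,+2) = 36.8448
Terminal payoffs V(N, j) = max(K - S_T, 0):
  V(2,-2) = 9.339043; V(2,-1) = 5.788595; V(2,+0) = 1.530000; V(2,+1) = 0.000000; V(2,+2) = 0.000000
Backward induction: V(k, j) = exp(-r*dt) * [p_u * V(k+1, j+1) + p_m * V(k+1, j) + p_d * V(k+1, j-1)]
  V(1,-1) = exp(-r*dt) * [p_u*1.530000 + p_m*5.788595 + p_d*9.339043] = 5.656228
  V(1,+0) = exp(-r*dt) * [p_u*0.000000 + p_m*1.530000 + p_d*5.788595] = 2.000599
  V(1,+1) = exp(-r*dt) * [p_u*0.000000 + p_m*0.000000 + p_d*1.530000] = 0.262401
  V(0,+0) = exp(-r*dt) * [p_u*0.262401 + p_m*2.000599 + p_d*5.656228] = 2.329309

Answer: Price = V(0,0) = 2.3293


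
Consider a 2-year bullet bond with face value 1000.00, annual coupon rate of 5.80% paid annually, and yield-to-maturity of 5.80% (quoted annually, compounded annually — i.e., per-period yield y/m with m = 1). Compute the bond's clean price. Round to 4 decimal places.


Answer: Price = 1000.0000

Derivation:
Coupon per period c = face * coupon_rate / m = 58.000000
Periods per year m = 1; per-period yield y/m = 0.058000
Number of cashflows N = 2
Cashflows (t years, CF_t, discount factor 1/(1+y/m)^(m*t), PV):
  t = 1.0000: CF_t = 58.000000, DF = 0.945180, PV = 54.820416
  t = 2.0000: CF_t = 1058.000000, DF = 0.893364, PV = 945.179584
Price P = sum_t PV_t = 1000.000000


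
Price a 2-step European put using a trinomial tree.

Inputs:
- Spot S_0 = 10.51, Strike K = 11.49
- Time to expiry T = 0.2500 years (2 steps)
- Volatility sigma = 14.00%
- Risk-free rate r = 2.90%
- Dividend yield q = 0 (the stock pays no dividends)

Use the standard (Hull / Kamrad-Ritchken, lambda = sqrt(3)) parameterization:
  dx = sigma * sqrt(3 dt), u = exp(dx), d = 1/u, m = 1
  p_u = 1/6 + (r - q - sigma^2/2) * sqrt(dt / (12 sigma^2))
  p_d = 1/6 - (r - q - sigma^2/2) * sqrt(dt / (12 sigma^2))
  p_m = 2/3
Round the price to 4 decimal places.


dt = T/N = 0.125000; dx = sigma*sqrt(3*dt) = 0.085732
u = exp(dx) = 1.089514; d = 1/u = 0.917840
p_u = 0.180664, p_m = 0.666667, p_d = 0.152670
Discount per step: exp(-r*dt) = 0.996382
Stock lattice S(k, j) with j the centered position index:
  k=0: S(0,+0) = 10.5100
  k=1: S(1,-1) = 9.6465; S(1,+0) = 10.5100; S(1,+1) = 11.4508
  k=2: S(2,-2) = 8.8539; S(2,-1) = 9.6465; S(2,+0) = 10.5100; S(2,+1) = 11.4508; S(2,+2) = 12.4758
Terminal payoffs V(N, j) = max(K - S_T, 0):
  V(2,-2) = 2.636057; V(2,-1) = 1.843501; V(2,+0) = 0.980000; V(2,+1) = 0.039203; V(2,+2) = 0.000000
Backward induction: V(k, j) = exp(-r*dt) * [p_u * V(k+1, j+1) + p_m * V(k+1, j) + p_d * V(k+1, j-1)]
  V(1,-1) = exp(-r*dt) * [p_u*0.980000 + p_m*1.843501 + p_d*2.636057] = 1.801953
  V(1,+0) = exp(-r*dt) * [p_u*0.039203 + p_m*0.980000 + p_d*1.843501] = 0.938454
  V(1,+1) = exp(-r*dt) * [p_u*0.000000 + p_m*0.039203 + p_d*0.980000] = 0.175116
  V(0,+0) = exp(-r*dt) * [p_u*0.175116 + p_m*0.938454 + p_d*1.801953] = 0.929003

Answer: Price = V(0,0) = 0.9290


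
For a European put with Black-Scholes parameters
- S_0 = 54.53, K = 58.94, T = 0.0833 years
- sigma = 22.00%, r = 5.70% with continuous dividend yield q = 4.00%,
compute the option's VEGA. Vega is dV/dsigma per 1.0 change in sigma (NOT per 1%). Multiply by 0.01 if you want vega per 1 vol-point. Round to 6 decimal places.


d1 = -1.1707384928; d2 = -1.2342343194
phi(d1) = 0.2010397071; exp(-qT) = 0.9966735450; exp(-rT) = 0.9952631544
Vega = S * exp(-qT) * phi(d1) * sqrt(T) = 54.5300 * 0.9966735450 * 0.2010397071 * 0.2886173938 = 3.153500

Answer: Vega = 3.153500


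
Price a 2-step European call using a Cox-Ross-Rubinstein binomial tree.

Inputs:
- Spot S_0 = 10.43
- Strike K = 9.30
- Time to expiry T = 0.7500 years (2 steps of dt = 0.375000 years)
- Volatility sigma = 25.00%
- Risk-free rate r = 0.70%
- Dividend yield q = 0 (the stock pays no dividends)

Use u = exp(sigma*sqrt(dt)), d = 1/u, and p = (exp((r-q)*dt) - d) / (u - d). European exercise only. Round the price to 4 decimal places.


Answer: Price = V(0,0) = 1.6310

Derivation:
dt = T/N = 0.375000
u = exp(sigma*sqrt(dt)) = 1.165433; d = 1/u = 0.858050
p = (exp((r-q)*dt) - d) / (u - d) = 0.470352
Discount per step: exp(-r*dt) = 0.997378
Stock lattice S(k, i) with i counting down-moves:
  k=0: S(0,0) = 10.4300
  k=1: S(1,0) = 12.1555; S(1,1) = 8.9495
  k=2: S(2,0) = 14.1664; S(2,1) = 10.4300; S(2,2) = 7.6791
Terminal payoffs V(N, i) = max(S_T - K, 0):
  V(2,0) = 4.866393; V(2,1) = 1.130000; V(2,2) = 0.000000
Backward induction: V(k, i) = exp(-r*dt) * [p * V(k+1, i) + (1-p) * V(k+1, i+1)].
  V(1,0) = exp(-r*dt) * [p*4.866393 + (1-p)*1.130000] = 2.879852
  V(1,1) = exp(-r*dt) * [p*1.130000 + (1-p)*0.000000] = 0.530105
  V(0,0) = exp(-r*dt) * [p*2.879852 + (1-p)*0.530105] = 1.631027


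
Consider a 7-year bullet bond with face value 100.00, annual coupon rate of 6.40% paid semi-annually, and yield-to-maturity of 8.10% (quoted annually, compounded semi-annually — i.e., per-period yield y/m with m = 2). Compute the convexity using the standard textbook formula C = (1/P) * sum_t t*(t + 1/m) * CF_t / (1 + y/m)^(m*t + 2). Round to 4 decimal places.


Answer: Convexity = 36.5213

Derivation:
Coupon per period c = face * coupon_rate / m = 3.200000
Periods per year m = 2; per-period yield y/m = 0.040500
Number of cashflows N = 14
Cashflows (t years, CF_t, discount factor 1/(1+y/m)^(m*t), PV):
  t = 0.5000: CF_t = 3.200000, DF = 0.961076, PV = 3.075444
  t = 1.0000: CF_t = 3.200000, DF = 0.923668, PV = 2.955737
  t = 1.5000: CF_t = 3.200000, DF = 0.887715, PV = 2.840689
  t = 2.0000: CF_t = 3.200000, DF = 0.853162, PV = 2.730119
  t = 2.5000: CF_t = 3.200000, DF = 0.819954, PV = 2.623853
  t = 3.0000: CF_t = 3.200000, DF = 0.788039, PV = 2.521724
  t = 3.5000: CF_t = 3.200000, DF = 0.757365, PV = 2.423569
  t = 4.0000: CF_t = 3.200000, DF = 0.727886, PV = 2.329235
  t = 4.5000: CF_t = 3.200000, DF = 0.699554, PV = 2.238573
  t = 5.0000: CF_t = 3.200000, DF = 0.672325, PV = 2.151439
  t = 5.5000: CF_t = 3.200000, DF = 0.646156, PV = 2.067698
  t = 6.0000: CF_t = 3.200000, DF = 0.621005, PV = 1.987215
  t = 6.5000: CF_t = 3.200000, DF = 0.596833, PV = 1.909866
  t = 7.0000: CF_t = 103.200000, DF = 0.573602, PV = 59.195748
Price P = sum_t PV_t = 91.050911
Convexity numerator sum_t t*(t + 1/m) * CF_t / (1+y/m)^(m*t + 2):
  t = 0.5000: term = 1.420345
  t = 1.0000: term = 4.095179
  t = 1.5000: term = 7.871560
  t = 2.0000: term = 12.608618
  t = 2.5000: term = 18.176767
  t = 3.0000: term = 24.456967
  t = 3.5000: term = 31.340019
  t = 4.0000: term = 38.725911
  t = 4.5000: term = 46.523199
  t = 5.0000: term = 54.648426
  t = 5.5000: term = 63.025575
  t = 6.0000: term = 71.585556
  t = 6.5000: term = 80.265720
  t = 7.0000: term = 2870.553516
Convexity = (1/P) * sum = 3325.297358 / 91.050911 = 36.521297


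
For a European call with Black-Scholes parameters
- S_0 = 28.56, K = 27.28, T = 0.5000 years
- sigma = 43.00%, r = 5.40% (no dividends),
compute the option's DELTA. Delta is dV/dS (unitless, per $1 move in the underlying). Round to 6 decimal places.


d1 = 0.3916329144; d2 = 0.0875769985
phi(d1) = 0.3694918103; exp(-qT) = 1.0000000000; exp(-rT) = 0.9733612415
N(d1) = 0.6523352677
Delta = exp(-qT) * N(d1) = 1.0000000000 * 0.6523352677 = 0.652335

Answer: Delta = 0.652335


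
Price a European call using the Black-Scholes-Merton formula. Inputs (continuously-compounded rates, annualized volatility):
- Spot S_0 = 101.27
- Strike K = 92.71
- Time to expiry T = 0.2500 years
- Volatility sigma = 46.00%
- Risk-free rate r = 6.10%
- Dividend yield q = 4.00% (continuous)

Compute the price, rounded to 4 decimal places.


d1 = (ln(S/K) + (r - q + 0.5*sigma^2) * T) / (sigma * sqrt(T)) = 0.52179946
d2 = d1 - sigma * sqrt(T) = 0.29179946
exp(-rT) = 0.98486569; exp(-qT) = 0.99004983
C = S_0 * exp(-qT) * N(d1) - K * exp(-rT) * N(d2)
N(d1) = 0.69909502; N(d2) = 0.61478002
C = 101.2700 * 0.99004983 * 0.69909502 - 92.7100 * 0.98486569 * 0.61478002 = 13.9593

Answer: Price = 13.9593


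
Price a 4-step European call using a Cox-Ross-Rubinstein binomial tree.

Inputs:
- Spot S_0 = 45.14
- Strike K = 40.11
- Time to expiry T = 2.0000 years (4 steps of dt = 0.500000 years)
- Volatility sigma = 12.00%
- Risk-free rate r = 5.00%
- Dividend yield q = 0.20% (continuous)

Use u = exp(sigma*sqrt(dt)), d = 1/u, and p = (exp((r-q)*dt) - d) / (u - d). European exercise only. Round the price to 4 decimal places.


dt = T/N = 0.500000
u = exp(sigma*sqrt(dt)) = 1.088557; d = 1/u = 0.918647
p = (exp((r-q)*dt) - d) / (u - d) = 0.621760
Discount per step: exp(-r*dt) = 0.975310
Stock lattice S(k, i) with i counting down-moves:
  k=0: S(0,0) = 45.1400
  k=1: S(1,0) = 49.1375; S(1,1) = 41.4677
  k=2: S(2,0) = 53.4889; S(2,1) = 45.1400; S(2,2) = 38.0942
  k=3: S(3,0) = 58.2257; S(3,1) = 49.1375; S(3,2) = 41.4677; S(3,3) = 34.9952
  k=4: S(4,0) = 63.3820; S(4,1) = 53.4889; S(4,2) = 45.1400; S(4,3) = 38.0942; S(4,4) = 32.1482
Terminal payoffs V(N, i) = max(S_T - K, 0):
  V(4,0) = 23.272007; V(4,1) = 13.378913; V(4,2) = 5.030000; V(4,3) = 0.000000; V(4,4) = 0.000000
Backward induction: V(k, i) = exp(-r*dt) * [p * V(k+1, i) + (1-p) * V(k+1, i+1)].
  V(3,0) = exp(-r*dt) * [p*23.272007 + (1-p)*13.378913] = 19.047845
  V(3,1) = exp(-r*dt) * [p*13.378913 + (1-p)*5.030000] = 9.968662
  V(3,2) = exp(-r*dt) * [p*5.030000 + (1-p)*0.000000] = 3.050236
  V(3,3) = exp(-r*dt) * [p*0.000000 + (1-p)*0.000000] = 0.000000
  V(2,0) = exp(-r*dt) * [p*19.047845 + (1-p)*9.968662] = 15.228230
  V(2,1) = exp(-r*dt) * [p*9.968662 + (1-p)*3.050236] = 7.170319
  V(2,2) = exp(-r*dt) * [p*3.050236 + (1-p)*0.000000] = 1.849689
  V(1,0) = exp(-r*dt) * [p*15.228230 + (1-p)*7.170319] = 11.879670
  V(1,1) = exp(-r*dt) * [p*7.170319 + (1-p)*1.849689] = 5.030496
  V(0,0) = exp(-r*dt) * [p*11.879670 + (1-p)*5.030496] = 9.059691

Answer: Price = V(0,0) = 9.0597


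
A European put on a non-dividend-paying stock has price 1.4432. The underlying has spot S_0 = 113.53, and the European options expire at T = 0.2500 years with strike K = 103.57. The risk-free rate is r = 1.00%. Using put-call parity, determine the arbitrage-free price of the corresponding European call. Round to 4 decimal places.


Put-call parity: C - P = S_0 * exp(-qT) - K * exp(-rT).
S_0 * exp(-qT) = 113.5300 * 1.00000000 = 113.53000000
K * exp(-rT) = 103.5700 * 0.99750312 = 103.31139839
C = P + S*exp(-qT) - K*exp(-rT)
C = 1.4432 + 113.53000000 - 103.31139839 = 11.6618

Answer: Call price = 11.6618


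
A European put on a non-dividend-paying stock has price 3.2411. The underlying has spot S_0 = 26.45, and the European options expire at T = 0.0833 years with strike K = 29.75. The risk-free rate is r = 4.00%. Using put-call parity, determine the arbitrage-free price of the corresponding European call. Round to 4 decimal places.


Put-call parity: C - P = S_0 * exp(-qT) - K * exp(-rT).
S_0 * exp(-qT) = 26.4500 * 1.00000000 = 26.45000000
K * exp(-rT) = 29.7500 * 0.99667354 = 29.65103796
C = P + S*exp(-qT) - K*exp(-rT)
C = 3.2411 + 26.45000000 - 29.65103796 = 0.0401

Answer: Call price = 0.0401


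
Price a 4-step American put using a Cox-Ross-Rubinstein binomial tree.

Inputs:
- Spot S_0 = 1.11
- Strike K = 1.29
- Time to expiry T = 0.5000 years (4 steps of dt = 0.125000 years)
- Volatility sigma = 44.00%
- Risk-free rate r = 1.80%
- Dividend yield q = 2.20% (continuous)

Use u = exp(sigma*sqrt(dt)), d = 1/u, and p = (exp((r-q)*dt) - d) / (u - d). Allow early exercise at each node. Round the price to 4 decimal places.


Answer: Price = V(0,0) = 0.2623

Derivation:
dt = T/N = 0.125000
u = exp(sigma*sqrt(dt)) = 1.168316; d = 1/u = 0.855933
p = (exp((r-q)*dt) - d) / (u - d) = 0.459587
Discount per step: exp(-r*dt) = 0.997753
Stock lattice S(k, i) with i counting down-moves:
  k=0: S(0,0) = 1.1100
  k=1: S(1,0) = 1.2968; S(1,1) = 0.9501
  k=2: S(2,0) = 1.5151; S(2,1) = 1.1100; S(2,2) = 0.8132
  k=3: S(3,0) = 1.7701; S(3,1) = 1.2968; S(3,2) = 0.9501; S(3,3) = 0.6961
  k=4: S(4,0) = 2.0681; S(4,1) = 1.5151; S(4,2) = 1.1100; S(4,3) = 0.8132; S(4,4) = 0.5958
Terminal payoffs V(N, i) = max(K - S_T, 0):
  V(4,0) = 0.000000; V(4,1) = 0.000000; V(4,2) = 0.180000; V(4,3) = 0.476791; V(4,4) = 0.694226
Backward induction: V(k, i) = exp(-r*dt) * [p * V(k+1, i) + (1-p) * V(k+1, i+1)]; then take max(V_cont, immediate exercise) for American.
  V(3,0) = exp(-r*dt) * [p*0.000000 + (1-p)*0.000000] = 0.000000; exercise = 0.000000; V(3,0) = max -> 0.000000
  V(3,1) = exp(-r*dt) * [p*0.000000 + (1-p)*0.180000] = 0.097056; exercise = 0.000000; V(3,1) = max -> 0.097056
  V(3,2) = exp(-r*dt) * [p*0.180000 + (1-p)*0.476791] = 0.339625; exercise = 0.339915; V(3,2) = max -> 0.339915
  V(3,3) = exp(-r*dt) * [p*0.476791 + (1-p)*0.694226] = 0.592960; exercise = 0.593948; V(3,3) = max -> 0.593948
  V(2,0) = exp(-r*dt) * [p*0.000000 + (1-p)*0.097056] = 0.052332; exercise = 0.000000; V(2,0) = max -> 0.052332
  V(2,1) = exp(-r*dt) * [p*0.097056 + (1-p)*0.339915] = 0.227787; exercise = 0.180000; V(2,1) = max -> 0.227787
  V(2,2) = exp(-r*dt) * [p*0.339915 + (1-p)*0.593948] = 0.476125; exercise = 0.476791; V(2,2) = max -> 0.476791
  V(1,0) = exp(-r*dt) * [p*0.052332 + (1-p)*0.227787] = 0.146819; exercise = 0.000000; V(1,0) = max -> 0.146819
  V(1,1) = exp(-r*dt) * [p*0.227787 + (1-p)*0.476791] = 0.361537; exercise = 0.339915; V(1,1) = max -> 0.361537
  V(0,0) = exp(-r*dt) * [p*0.146819 + (1-p)*0.361537] = 0.262265; exercise = 0.180000; V(0,0) = max -> 0.262265


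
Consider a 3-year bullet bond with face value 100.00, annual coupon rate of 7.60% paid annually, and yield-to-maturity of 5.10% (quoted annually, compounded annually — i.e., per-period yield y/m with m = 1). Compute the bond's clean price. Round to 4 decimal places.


Coupon per period c = face * coupon_rate / m = 7.600000
Periods per year m = 1; per-period yield y/m = 0.051000
Number of cashflows N = 3
Cashflows (t years, CF_t, discount factor 1/(1+y/m)^(m*t), PV):
  t = 1.0000: CF_t = 7.600000, DF = 0.951475, PV = 7.231208
  t = 2.0000: CF_t = 7.600000, DF = 0.905304, PV = 6.880312
  t = 3.0000: CF_t = 107.600000, DF = 0.861374, PV = 92.683862
Price P = sum_t PV_t = 106.795383

Answer: Price = 106.7954


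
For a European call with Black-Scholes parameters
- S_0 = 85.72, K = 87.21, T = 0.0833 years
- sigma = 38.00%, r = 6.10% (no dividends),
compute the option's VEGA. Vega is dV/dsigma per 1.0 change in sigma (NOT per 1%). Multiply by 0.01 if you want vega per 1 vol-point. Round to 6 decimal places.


d1 = -0.0559589193; d2 = -0.1656335290
phi(d1) = 0.3983181451; exp(-qT) = 1.0000000000; exp(-rT) = 0.9949315880
Vega = S * exp(-qT) * phi(d1) * sqrt(T) = 85.7200 * 1.0000000000 * 0.3983181451 * 0.2886173938 = 9.854504

Answer: Vega = 9.854504


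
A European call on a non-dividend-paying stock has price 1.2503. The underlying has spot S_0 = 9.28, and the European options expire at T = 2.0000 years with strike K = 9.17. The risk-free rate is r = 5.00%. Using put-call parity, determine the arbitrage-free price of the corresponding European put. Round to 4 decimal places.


Answer: Put price = 0.2677

Derivation:
Put-call parity: C - P = S_0 * exp(-qT) - K * exp(-rT).
S_0 * exp(-qT) = 9.2800 * 1.00000000 = 9.28000000
K * exp(-rT) = 9.1700 * 0.90483742 = 8.29735912
P = C - S*exp(-qT) + K*exp(-rT)
P = 1.2503 - 9.28000000 + 8.29735912 = 0.2677


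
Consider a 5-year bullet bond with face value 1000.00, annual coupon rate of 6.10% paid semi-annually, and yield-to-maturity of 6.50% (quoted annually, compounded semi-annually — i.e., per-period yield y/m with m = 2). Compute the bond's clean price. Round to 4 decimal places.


Coupon per period c = face * coupon_rate / m = 30.500000
Periods per year m = 2; per-period yield y/m = 0.032500
Number of cashflows N = 10
Cashflows (t years, CF_t, discount factor 1/(1+y/m)^(m*t), PV):
  t = 0.5000: CF_t = 30.500000, DF = 0.968523, PV = 29.539952
  t = 1.0000: CF_t = 30.500000, DF = 0.938037, PV = 28.610123
  t = 1.5000: CF_t = 30.500000, DF = 0.908510, PV = 27.709562
  t = 2.0000: CF_t = 30.500000, DF = 0.879913, PV = 26.837348
  t = 2.5000: CF_t = 30.500000, DF = 0.852216, PV = 25.992589
  t = 3.0000: CF_t = 30.500000, DF = 0.825391, PV = 25.174420
  t = 3.5000: CF_t = 30.500000, DF = 0.799410, PV = 24.382005
  t = 4.0000: CF_t = 30.500000, DF = 0.774247, PV = 23.614533
  t = 4.5000: CF_t = 30.500000, DF = 0.749876, PV = 22.871218
  t = 5.0000: CF_t = 1030.500000, DF = 0.726272, PV = 748.423461
Price P = sum_t PV_t = 983.155210

Answer: Price = 983.1552


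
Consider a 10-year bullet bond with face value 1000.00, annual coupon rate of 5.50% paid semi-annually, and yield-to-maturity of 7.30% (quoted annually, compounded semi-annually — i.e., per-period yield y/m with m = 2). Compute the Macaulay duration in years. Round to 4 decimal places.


Answer: Macaulay duration = 7.6432 years

Derivation:
Coupon per period c = face * coupon_rate / m = 27.500000
Periods per year m = 2; per-period yield y/m = 0.036500
Number of cashflows N = 20
Cashflows (t years, CF_t, discount factor 1/(1+y/m)^(m*t), PV):
  t = 0.5000: CF_t = 27.500000, DF = 0.964785, PV = 26.531597
  t = 1.0000: CF_t = 27.500000, DF = 0.930811, PV = 25.597295
  t = 1.5000: CF_t = 27.500000, DF = 0.898033, PV = 24.695895
  t = 2.0000: CF_t = 27.500000, DF = 0.866409, PV = 23.826238
  t = 2.5000: CF_t = 27.500000, DF = 0.835898, PV = 22.987205
  t = 3.0000: CF_t = 27.500000, DF = 0.806462, PV = 22.177718
  t = 3.5000: CF_t = 27.500000, DF = 0.778063, PV = 21.396737
  t = 4.0000: CF_t = 27.500000, DF = 0.750664, PV = 20.643258
  t = 4.5000: CF_t = 27.500000, DF = 0.724230, PV = 19.916313
  t = 5.0000: CF_t = 27.500000, DF = 0.698726, PV = 19.214966
  t = 5.5000: CF_t = 27.500000, DF = 0.674121, PV = 18.538318
  t = 6.0000: CF_t = 27.500000, DF = 0.650382, PV = 17.885497
  t = 6.5000: CF_t = 27.500000, DF = 0.627479, PV = 17.255665
  t = 7.0000: CF_t = 27.500000, DF = 0.605382, PV = 16.648013
  t = 7.5000: CF_t = 27.500000, DF = 0.584064, PV = 16.061759
  t = 8.0000: CF_t = 27.500000, DF = 0.563496, PV = 15.496149
  t = 8.5000: CF_t = 27.500000, DF = 0.543653, PV = 14.950458
  t = 9.0000: CF_t = 27.500000, DF = 0.524508, PV = 14.423982
  t = 9.5000: CF_t = 27.500000, DF = 0.506038, PV = 13.916047
  t = 10.0000: CF_t = 1027.500000, DF = 0.488218, PV = 501.644092
Price P = sum_t PV_t = 873.807201
Macaulay numerator sum_t t * PV_t:
  t * PV_t at t = 0.5000: 13.265798
  t * PV_t at t = 1.0000: 25.597295
  t * PV_t at t = 1.5000: 37.043843
  t * PV_t at t = 2.0000: 47.652475
  t * PV_t at t = 2.5000: 57.468012
  t * PV_t at t = 3.0000: 66.533154
  t * PV_t at t = 3.5000: 74.888580
  t * PV_t at t = 4.0000: 82.573032
  t * PV_t at t = 4.5000: 89.623407
  t * PV_t at t = 5.0000: 96.074832
  t * PV_t at t = 5.5000: 101.960748
  t * PV_t at t = 6.0000: 107.312983
  t * PV_t at t = 6.5000: 112.161825
  t * PV_t at t = 7.0000: 116.536090
  t * PV_t at t = 7.5000: 120.463190
  t * PV_t at t = 8.0000: 123.969194
  t * PV_t at t = 8.5000: 127.078889
  t * PV_t at t = 9.0000: 129.815840
  t * PV_t at t = 9.5000: 132.202442
  t * PV_t at t = 10.0000: 5016.440922
Macaulay duration D = (sum_t t * PV_t) / P = 6678.662551 / 873.807201 = 7.643176


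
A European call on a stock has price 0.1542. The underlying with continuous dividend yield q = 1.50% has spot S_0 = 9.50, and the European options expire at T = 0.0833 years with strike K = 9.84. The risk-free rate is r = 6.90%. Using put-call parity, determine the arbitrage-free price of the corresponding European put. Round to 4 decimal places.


Put-call parity: C - P = S_0 * exp(-qT) - K * exp(-rT).
S_0 * exp(-qT) = 9.5000 * 0.99875128 = 9.48813716
K * exp(-rT) = 9.8400 * 0.99426879 = 9.78360486
P = C - S*exp(-qT) + K*exp(-rT)
P = 0.1542 - 9.48813716 + 9.78360486 = 0.4497

Answer: Put price = 0.4497


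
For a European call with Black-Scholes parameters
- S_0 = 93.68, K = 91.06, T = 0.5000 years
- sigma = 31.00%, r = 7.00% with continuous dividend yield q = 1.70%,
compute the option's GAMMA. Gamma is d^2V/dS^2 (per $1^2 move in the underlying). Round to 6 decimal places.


Answer: Gamma = 0.018055

Derivation:
d1 = 0.3598995115; d2 = 0.1406964093
phi(d1) = 0.3739241303; exp(-qT) = 0.9915360229; exp(-rT) = 0.9656054163
Gamma = exp(-qT) * phi(d1) / (S * sigma * sqrt(T)) = 0.9915360229 * 0.3739241303 / (93.6800 * 0.3100 * 0.7071067812) = 0.018055


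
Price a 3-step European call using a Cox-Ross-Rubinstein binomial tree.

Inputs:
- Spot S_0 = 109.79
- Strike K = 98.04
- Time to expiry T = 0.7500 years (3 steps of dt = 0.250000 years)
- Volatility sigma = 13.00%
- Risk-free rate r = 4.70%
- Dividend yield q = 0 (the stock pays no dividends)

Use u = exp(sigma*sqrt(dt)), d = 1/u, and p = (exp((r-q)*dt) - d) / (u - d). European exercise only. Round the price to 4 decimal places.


dt = T/N = 0.250000
u = exp(sigma*sqrt(dt)) = 1.067159; d = 1/u = 0.937067
p = (exp((r-q)*dt) - d) / (u - d) = 0.574609
Discount per step: exp(-r*dt) = 0.988319
Stock lattice S(k, i) with i counting down-moves:
  k=0: S(0,0) = 109.7900
  k=1: S(1,0) = 117.1634; S(1,1) = 102.8806
  k=2: S(2,0) = 125.0320; S(2,1) = 109.7900; S(2,2) = 96.4061
  k=3: S(3,0) = 133.4290; S(3,1) = 117.1634; S(3,2) = 102.8806; S(3,3) = 90.3390
Terminal payoffs V(N, i) = max(S_T - K, 0):
  V(3,0) = 35.388993; V(3,1) = 19.123389; V(3,2) = 4.840637; V(3,3) = 0.000000
Backward induction: V(k, i) = exp(-r*dt) * [p * V(k+1, i) + (1-p) * V(k+1, i+1)].
  V(2,0) = exp(-r*dt) * [p*35.388993 + (1-p)*19.123389] = 28.137197
  V(2,1) = exp(-r*dt) * [p*19.123389 + (1-p)*4.840637] = 12.895229
  V(2,2) = exp(-r*dt) * [p*4.840637 + (1-p)*0.000000] = 2.748985
  V(1,0) = exp(-r*dt) * [p*28.137197 + (1-p)*12.895229] = 21.400469
  V(1,1) = exp(-r*dt) * [p*12.895229 + (1-p)*2.748985] = 8.478898
  V(0,0) = exp(-r*dt) * [p*21.400469 + (1-p)*8.478898] = 15.717979

Answer: Price = V(0,0) = 15.7180


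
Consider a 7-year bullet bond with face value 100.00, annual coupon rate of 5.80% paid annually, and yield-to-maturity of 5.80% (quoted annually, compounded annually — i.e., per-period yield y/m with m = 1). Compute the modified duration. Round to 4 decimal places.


Answer: Modified duration = 5.6223

Derivation:
Coupon per period c = face * coupon_rate / m = 5.800000
Periods per year m = 1; per-period yield y/m = 0.058000
Number of cashflows N = 7
Cashflows (t years, CF_t, discount factor 1/(1+y/m)^(m*t), PV):
  t = 1.0000: CF_t = 5.800000, DF = 0.945180, PV = 5.482042
  t = 2.0000: CF_t = 5.800000, DF = 0.893364, PV = 5.181514
  t = 3.0000: CF_t = 5.800000, DF = 0.844390, PV = 4.897461
  t = 4.0000: CF_t = 5.800000, DF = 0.798100, PV = 4.628980
  t = 5.0000: CF_t = 5.800000, DF = 0.754348, PV = 4.375218
  t = 6.0000: CF_t = 5.800000, DF = 0.712994, PV = 4.135366
  t = 7.0000: CF_t = 105.800000, DF = 0.673908, PV = 71.299419
Price P = sum_t PV_t = 100.000000
First compute Macaulay numerator sum_t t * PV_t:
  t * PV_t at t = 1.0000: 5.482042
  t * PV_t at t = 2.0000: 10.363028
  t * PV_t at t = 3.0000: 14.692383
  t * PV_t at t = 4.0000: 18.515921
  t * PV_t at t = 5.0000: 21.876088
  t * PV_t at t = 6.0000: 24.812198
  t * PV_t at t = 7.0000: 499.095936
Macaulay duration D = 594.837595 / 100.000000 = 5.948376
Modified duration = D / (1 + y/m) = 5.948376 / (1 + 0.058000) = 5.622284


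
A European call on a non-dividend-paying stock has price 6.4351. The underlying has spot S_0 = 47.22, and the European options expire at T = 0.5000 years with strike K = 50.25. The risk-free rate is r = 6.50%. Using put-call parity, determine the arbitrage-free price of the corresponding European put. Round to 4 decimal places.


Answer: Put price = 7.8582

Derivation:
Put-call parity: C - P = S_0 * exp(-qT) - K * exp(-rT).
S_0 * exp(-qT) = 47.2200 * 1.00000000 = 47.22000000
K * exp(-rT) = 50.2500 * 0.96802245 = 48.64312810
P = C - S*exp(-qT) + K*exp(-rT)
P = 6.4351 - 47.22000000 + 48.64312810 = 7.8582


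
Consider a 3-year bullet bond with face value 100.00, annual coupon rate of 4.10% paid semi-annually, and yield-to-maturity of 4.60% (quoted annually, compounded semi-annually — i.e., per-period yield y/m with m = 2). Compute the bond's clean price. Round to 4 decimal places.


Coupon per period c = face * coupon_rate / m = 2.050000
Periods per year m = 2; per-period yield y/m = 0.023000
Number of cashflows N = 6
Cashflows (t years, CF_t, discount factor 1/(1+y/m)^(m*t), PV):
  t = 0.5000: CF_t = 2.050000, DF = 0.977517, PV = 2.003910
  t = 1.0000: CF_t = 2.050000, DF = 0.955540, PV = 1.958856
  t = 1.5000: CF_t = 2.050000, DF = 0.934056, PV = 1.914816
  t = 2.0000: CF_t = 2.050000, DF = 0.913056, PV = 1.871765
  t = 2.5000: CF_t = 2.050000, DF = 0.892528, PV = 1.829682
  t = 3.0000: CF_t = 102.050000, DF = 0.872461, PV = 89.034681
Price P = sum_t PV_t = 98.613710

Answer: Price = 98.6137


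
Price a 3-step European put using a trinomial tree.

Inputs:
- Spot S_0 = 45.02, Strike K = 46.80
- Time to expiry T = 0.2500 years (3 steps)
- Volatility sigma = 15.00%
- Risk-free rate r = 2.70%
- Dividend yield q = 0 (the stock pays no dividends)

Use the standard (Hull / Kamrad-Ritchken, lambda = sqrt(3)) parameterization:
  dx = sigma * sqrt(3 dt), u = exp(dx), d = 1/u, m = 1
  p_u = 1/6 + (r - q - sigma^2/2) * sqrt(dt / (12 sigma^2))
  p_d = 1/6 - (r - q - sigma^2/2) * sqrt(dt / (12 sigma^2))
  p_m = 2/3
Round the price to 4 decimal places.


dt = T/N = 0.083333; dx = sigma*sqrt(3*dt) = 0.075000
u = exp(dx) = 1.077884; d = 1/u = 0.927743
p_u = 0.175417, p_m = 0.666667, p_d = 0.157917
Discount per step: exp(-r*dt) = 0.997753
Stock lattice S(k, j) with j the centered position index:
  k=0: S(0,+0) = 45.0200
  k=1: S(1,-1) = 41.7670; S(1,+0) = 45.0200; S(1,+1) = 48.5263
  k=2: S(2,-2) = 38.7491; S(2,-1) = 41.7670; S(2,+0) = 45.0200; S(2,+1) = 48.5263; S(2,+2) = 52.3058
  k=3: S(3,-3) = 35.9492; S(3,-2) = 38.7491; S(3,-1) = 41.7670; S(3,+0) = 45.0200; S(3,+1) = 48.5263; S(3,+2) = 52.3058; S(3,+3) = 56.3796
Terminal payoffs V(N, j) = max(K - S_T, 0):
  V(3,-3) = 10.850800; V(3,-2) = 8.050927; V(3,-1) = 5.032988; V(3,+0) = 1.780000; V(3,+1) = 0.000000; V(3,+2) = 0.000000; V(3,+3) = 0.000000
Backward induction: V(k, j) = exp(-r*dt) * [p_u * V(k+1, j+1) + p_m * V(k+1, j) + p_d * V(k+1, j-1)]
  V(2,-2) = exp(-r*dt) * [p_u*5.032988 + p_m*8.050927 + p_d*10.850800] = 7.945779
  V(2,-1) = exp(-r*dt) * [p_u*1.780000 + p_m*5.032988 + p_d*8.050927] = 4.927843
  V(2,+0) = exp(-r*dt) * [p_u*0.000000 + p_m*1.780000 + p_d*5.032988] = 1.977006
  V(2,+1) = exp(-r*dt) * [p_u*0.000000 + p_m*0.000000 + p_d*1.780000] = 0.280460
  V(2,+2) = exp(-r*dt) * [p_u*0.000000 + p_m*0.000000 + p_d*0.000000] = 0.000000
  V(1,-1) = exp(-r*dt) * [p_u*1.977006 + p_m*4.927843 + p_d*7.945779] = 4.875816
  V(1,+0) = exp(-r*dt) * [p_u*0.280460 + p_m*1.977006 + p_d*4.927843] = 2.140568
  V(1,+1) = exp(-r*dt) * [p_u*0.000000 + p_m*0.280460 + p_d*1.977006] = 0.498054
  V(0,+0) = exp(-r*dt) * [p_u*0.498054 + p_m*2.140568 + p_d*4.875816] = 2.279251

Answer: Price = V(0,0) = 2.2793


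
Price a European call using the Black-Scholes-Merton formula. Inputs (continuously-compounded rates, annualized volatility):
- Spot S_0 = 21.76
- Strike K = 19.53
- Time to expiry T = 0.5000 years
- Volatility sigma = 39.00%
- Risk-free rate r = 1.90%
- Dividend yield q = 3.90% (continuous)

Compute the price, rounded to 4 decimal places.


d1 = (ln(S/K) + (r - q + 0.5*sigma^2) * T) / (sigma * sqrt(T)) = 0.49369353
d2 = d1 - sigma * sqrt(T) = 0.21792189
exp(-rT) = 0.99054498; exp(-qT) = 0.98068890
C = S_0 * exp(-qT) * N(d1) - K * exp(-rT) * N(d2)
N(d1) = 0.68923868; N(d2) = 0.58625501
C = 21.7600 * 0.98068890 * 0.68923868 - 19.5300 * 0.99054498 * 0.58625501 = 3.3669

Answer: Price = 3.3669


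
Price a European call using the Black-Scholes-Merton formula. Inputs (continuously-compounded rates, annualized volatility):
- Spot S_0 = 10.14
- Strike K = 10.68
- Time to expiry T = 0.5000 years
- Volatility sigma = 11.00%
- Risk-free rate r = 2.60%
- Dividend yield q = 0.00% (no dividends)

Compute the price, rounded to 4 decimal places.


d1 = (ln(S/K) + (r - q + 0.5*sigma^2) * T) / (sigma * sqrt(T)) = -0.46103150
d2 = d1 - sigma * sqrt(T) = -0.53881325
exp(-rT) = 0.98708414; exp(-qT) = 1.00000000
C = S_0 * exp(-qT) * N(d1) - K * exp(-rT) * N(d2)
N(d1) = 0.32238800; N(d2) = 0.29500786
C = 10.1400 * 1.00000000 * 0.32238800 - 10.6800 * 0.98708414 * 0.29500786 = 0.1590

Answer: Price = 0.1590


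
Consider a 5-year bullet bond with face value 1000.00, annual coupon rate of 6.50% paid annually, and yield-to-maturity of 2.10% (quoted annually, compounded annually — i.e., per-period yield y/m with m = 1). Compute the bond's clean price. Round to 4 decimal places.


Answer: Price = 1206.7917

Derivation:
Coupon per period c = face * coupon_rate / m = 65.000000
Periods per year m = 1; per-period yield y/m = 0.021000
Number of cashflows N = 5
Cashflows (t years, CF_t, discount factor 1/(1+y/m)^(m*t), PV):
  t = 1.0000: CF_t = 65.000000, DF = 0.979432, PV = 63.663075
  t = 2.0000: CF_t = 65.000000, DF = 0.959287, PV = 62.353649
  t = 3.0000: CF_t = 65.000000, DF = 0.939556, PV = 61.071155
  t = 4.0000: CF_t = 65.000000, DF = 0.920231, PV = 59.815039
  t = 5.0000: CF_t = 1065.000000, DF = 0.901304, PV = 959.888740
Price P = sum_t PV_t = 1206.791658


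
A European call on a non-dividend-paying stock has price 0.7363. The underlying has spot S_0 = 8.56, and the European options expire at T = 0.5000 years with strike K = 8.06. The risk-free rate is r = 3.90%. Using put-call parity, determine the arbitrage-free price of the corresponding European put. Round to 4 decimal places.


Answer: Put price = 0.0807

Derivation:
Put-call parity: C - P = S_0 * exp(-qT) - K * exp(-rT).
S_0 * exp(-qT) = 8.5600 * 1.00000000 = 8.56000000
K * exp(-rT) = 8.0600 * 0.98068890 = 7.90435250
P = C - S*exp(-qT) + K*exp(-rT)
P = 0.7363 - 8.56000000 + 7.90435250 = 0.0807


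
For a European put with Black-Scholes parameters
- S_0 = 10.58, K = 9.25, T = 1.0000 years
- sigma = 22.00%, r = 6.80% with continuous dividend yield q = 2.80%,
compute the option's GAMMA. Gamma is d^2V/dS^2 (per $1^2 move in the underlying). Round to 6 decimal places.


Answer: Gamma = 0.110914

Derivation:
d1 = 0.9024630678; d2 = 0.6824630678
phi(d1) = 0.2654952505; exp(-qT) = 0.9723883668; exp(-rT) = 0.9342604736
Gamma = exp(-qT) * phi(d1) / (S * sigma * sqrt(T)) = 0.9723883668 * 0.2654952505 / (10.5800 * 0.2200 * 1.0000000000) = 0.110914


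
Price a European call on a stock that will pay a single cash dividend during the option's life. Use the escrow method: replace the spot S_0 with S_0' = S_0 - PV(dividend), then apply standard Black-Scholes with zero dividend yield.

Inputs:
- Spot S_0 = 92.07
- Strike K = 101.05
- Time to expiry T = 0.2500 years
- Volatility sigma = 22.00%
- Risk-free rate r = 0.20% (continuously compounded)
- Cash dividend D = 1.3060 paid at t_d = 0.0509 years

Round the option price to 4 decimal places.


PV(D) = D * exp(-r * t_d) = 1.3060 * 0.99989821 = 1.30586706
S_0' = S_0 - PV(D) = 92.0700 - 1.30586706 = 90.76413294
d1 = (ln(S_0'/K) + (r + sigma^2/2)*T) / (sigma*sqrt(T)) = -0.91637498
d2 = d1 - sigma*sqrt(T) = -1.02637498
exp(-rT) = 0.99950012
N(d1) = 0.17973513; N(d2) = 0.15235743
C = S_0' * N(d1) - K * exp(-rT) * N(d2) = 90.76413294 * 0.17973513 - 101.0500 * 0.99950012 * 0.15235743 = 0.9255

Answer: Price = 0.9255


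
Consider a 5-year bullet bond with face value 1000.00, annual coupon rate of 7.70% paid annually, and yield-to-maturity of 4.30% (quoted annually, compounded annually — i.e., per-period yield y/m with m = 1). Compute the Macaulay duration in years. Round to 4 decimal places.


Answer: Macaulay duration = 4.3840 years

Derivation:
Coupon per period c = face * coupon_rate / m = 77.000000
Periods per year m = 1; per-period yield y/m = 0.043000
Number of cashflows N = 5
Cashflows (t years, CF_t, discount factor 1/(1+y/m)^(m*t), PV):
  t = 1.0000: CF_t = 77.000000, DF = 0.958773, PV = 73.825503
  t = 2.0000: CF_t = 77.000000, DF = 0.919245, PV = 70.781882
  t = 3.0000: CF_t = 77.000000, DF = 0.881347, PV = 67.863742
  t = 4.0000: CF_t = 77.000000, DF = 0.845012, PV = 65.065908
  t = 5.0000: CF_t = 1077.000000, DF = 0.810174, PV = 872.557712
Price P = sum_t PV_t = 1150.094746
Macaulay numerator sum_t t * PV_t:
  t * PV_t at t = 1.0000: 73.825503
  t * PV_t at t = 2.0000: 141.563765
  t * PV_t at t = 3.0000: 203.591225
  t * PV_t at t = 4.0000: 260.263630
  t * PV_t at t = 5.0000: 4362.788558
Macaulay duration D = (sum_t t * PV_t) / P = 5042.032681 / 1150.094746 = 4.384015


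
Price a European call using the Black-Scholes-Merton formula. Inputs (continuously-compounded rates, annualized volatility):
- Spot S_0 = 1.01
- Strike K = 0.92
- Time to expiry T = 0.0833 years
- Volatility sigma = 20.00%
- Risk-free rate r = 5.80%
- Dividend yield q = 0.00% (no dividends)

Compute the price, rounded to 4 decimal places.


d1 = (ln(S/K) + (r - q + 0.5*sigma^2) * T) / (sigma * sqrt(T)) = 1.72944081
d2 = d1 - sigma * sqrt(T) = 1.67171733
exp(-rT) = 0.99518025; exp(-qT) = 1.00000000
C = S_0 * exp(-qT) * N(d1) - K * exp(-rT) * N(d2)
N(d1) = 0.95813488; N(d2) = 0.95270996
C = 1.0100 * 1.00000000 * 0.95813488 - 0.9200 * 0.99518025 * 0.95270996 = 0.0954

Answer: Price = 0.0954


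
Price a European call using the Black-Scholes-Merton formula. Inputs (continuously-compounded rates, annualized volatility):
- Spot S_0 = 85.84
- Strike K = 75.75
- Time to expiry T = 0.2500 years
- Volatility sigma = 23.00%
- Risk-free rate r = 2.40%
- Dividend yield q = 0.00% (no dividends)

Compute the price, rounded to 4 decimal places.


Answer: Price = 11.1289

Derivation:
d1 = (ln(S/K) + (r - q + 0.5*sigma^2) * T) / (sigma * sqrt(T)) = 1.19703612
d2 = d1 - sigma * sqrt(T) = 1.08203612
exp(-rT) = 0.99401796; exp(-qT) = 1.00000000
C = S_0 * exp(-qT) * N(d1) - K * exp(-rT) * N(d2)
N(d1) = 0.88435376; N(d2) = 0.86038176
C = 85.8400 * 1.00000000 * 0.88435376 - 75.7500 * 0.99401796 * 0.86038176 = 11.1289


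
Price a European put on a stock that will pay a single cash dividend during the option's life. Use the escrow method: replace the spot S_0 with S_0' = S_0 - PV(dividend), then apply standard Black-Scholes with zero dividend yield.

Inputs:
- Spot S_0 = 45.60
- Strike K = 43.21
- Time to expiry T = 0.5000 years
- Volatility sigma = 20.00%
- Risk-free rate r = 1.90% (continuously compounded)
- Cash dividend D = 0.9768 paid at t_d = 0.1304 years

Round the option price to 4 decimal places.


Answer: Price = 1.6585

Derivation:
PV(D) = D * exp(-r * t_d) = 0.9768 * 0.99752547 = 0.97438288
S_0' = S_0 - PV(D) = 45.6000 - 0.97438288 = 44.62561712
d1 = (ln(S_0'/K) + (r + sigma^2/2)*T) / (sigma*sqrt(T)) = 0.36582961
d2 = d1 - sigma*sqrt(T) = 0.22440825
exp(-rT) = 0.99054498
N(-d1) = 0.35724611; N(-d2) = 0.41121983
P = K * exp(-rT) * N(-d2) - S_0' * N(-d1) = 43.2100 * 0.99054498 * 0.41121983 - 44.62561712 * 0.35724611 = 1.6585


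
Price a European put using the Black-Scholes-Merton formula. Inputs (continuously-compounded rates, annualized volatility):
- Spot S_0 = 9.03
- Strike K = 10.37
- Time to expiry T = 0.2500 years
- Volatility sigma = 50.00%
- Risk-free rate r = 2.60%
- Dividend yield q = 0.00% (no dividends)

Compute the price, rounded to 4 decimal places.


Answer: Price = 1.7278

Derivation:
d1 = (ln(S/K) + (r - q + 0.5*sigma^2) * T) / (sigma * sqrt(T)) = -0.40245862
d2 = d1 - sigma * sqrt(T) = -0.65245862
exp(-rT) = 0.99352108; exp(-qT) = 1.00000000
P = K * exp(-rT) * N(-d2) - S_0 * exp(-qT) * N(-d1)
N(-d1) = 0.65632673; N(-d2) = 0.74294732
P = 10.3700 * 0.99352108 * 0.74294732 - 9.0300 * 1.00000000 * 0.65632673 = 1.7278


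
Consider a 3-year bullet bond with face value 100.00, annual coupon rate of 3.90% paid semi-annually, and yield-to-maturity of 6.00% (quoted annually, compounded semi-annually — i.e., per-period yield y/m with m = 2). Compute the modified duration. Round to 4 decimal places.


Answer: Modified duration = 2.7720

Derivation:
Coupon per period c = face * coupon_rate / m = 1.950000
Periods per year m = 2; per-period yield y/m = 0.030000
Number of cashflows N = 6
Cashflows (t years, CF_t, discount factor 1/(1+y/m)^(m*t), PV):
  t = 0.5000: CF_t = 1.950000, DF = 0.970874, PV = 1.893204
  t = 1.0000: CF_t = 1.950000, DF = 0.942596, PV = 1.838062
  t = 1.5000: CF_t = 1.950000, DF = 0.915142, PV = 1.784526
  t = 2.0000: CF_t = 1.950000, DF = 0.888487, PV = 1.732550
  t = 2.5000: CF_t = 1.950000, DF = 0.862609, PV = 1.682087
  t = 3.0000: CF_t = 101.950000, DF = 0.837484, PV = 85.381520
Price P = sum_t PV_t = 94.311949
First compute Macaulay numerator sum_t t * PV_t:
  t * PV_t at t = 0.5000: 0.946602
  t * PV_t at t = 1.0000: 1.838062
  t * PV_t at t = 1.5000: 2.676789
  t * PV_t at t = 2.0000: 3.465099
  t * PV_t at t = 2.5000: 4.205218
  t * PV_t at t = 3.0000: 256.144560
Macaulay duration D = 269.276331 / 94.311949 = 2.855167
Modified duration = D / (1 + y/m) = 2.855167 / (1 + 0.030000) = 2.772006
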